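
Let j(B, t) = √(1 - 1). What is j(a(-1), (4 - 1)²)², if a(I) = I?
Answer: 0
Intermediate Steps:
j(B, t) = 0 (j(B, t) = √0 = 0)
j(a(-1), (4 - 1)²)² = 0² = 0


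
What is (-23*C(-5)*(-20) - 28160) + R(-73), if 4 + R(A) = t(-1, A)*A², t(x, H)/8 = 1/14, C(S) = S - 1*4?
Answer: -204812/7 ≈ -29259.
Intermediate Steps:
C(S) = -4 + S (C(S) = S - 4 = -4 + S)
t(x, H) = 4/7 (t(x, H) = 8/14 = 8*(1/14) = 4/7)
R(A) = -4 + 4*A²/7
(-23*C(-5)*(-20) - 28160) + R(-73) = (-23*(-4 - 5)*(-20) - 28160) + (-4 + (4/7)*(-73)²) = (-23*(-9)*(-20) - 28160) + (-4 + (4/7)*5329) = (207*(-20) - 28160) + (-4 + 21316/7) = (-4140 - 28160) + 21288/7 = -32300 + 21288/7 = -204812/7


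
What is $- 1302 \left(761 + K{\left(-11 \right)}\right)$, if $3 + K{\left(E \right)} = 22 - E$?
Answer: $-1029882$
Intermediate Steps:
$K{\left(E \right)} = 19 - E$ ($K{\left(E \right)} = -3 - \left(-22 + E\right) = 19 - E$)
$- 1302 \left(761 + K{\left(-11 \right)}\right) = - 1302 \left(761 + \left(19 - -11\right)\right) = - 1302 \left(761 + \left(19 + 11\right)\right) = - 1302 \left(761 + 30\right) = \left(-1302\right) 791 = -1029882$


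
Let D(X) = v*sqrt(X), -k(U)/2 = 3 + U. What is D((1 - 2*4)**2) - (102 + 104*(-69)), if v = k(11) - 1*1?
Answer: 6871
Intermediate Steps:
k(U) = -6 - 2*U (k(U) = -2*(3 + U) = -6 - 2*U)
v = -29 (v = (-6 - 2*11) - 1*1 = (-6 - 22) - 1 = -28 - 1 = -29)
D(X) = -29*sqrt(X)
D((1 - 2*4)**2) - (102 + 104*(-69)) = -29*sqrt((1 - 2*4)**2) - (102 + 104*(-69)) = -29*sqrt((1 - 8)**2) - (102 - 7176) = -29*sqrt((-7)**2) - 1*(-7074) = -29*sqrt(49) + 7074 = -29*7 + 7074 = -203 + 7074 = 6871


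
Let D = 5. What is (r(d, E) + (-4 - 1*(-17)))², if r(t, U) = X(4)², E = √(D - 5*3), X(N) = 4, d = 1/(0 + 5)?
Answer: 841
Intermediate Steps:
d = ⅕ (d = 1/5 = ⅕ ≈ 0.20000)
E = I*√10 (E = √(5 - 5*3) = √(5 - 15) = √(-10) = I*√10 ≈ 3.1623*I)
r(t, U) = 16 (r(t, U) = 4² = 16)
(r(d, E) + (-4 - 1*(-17)))² = (16 + (-4 - 1*(-17)))² = (16 + (-4 + 17))² = (16 + 13)² = 29² = 841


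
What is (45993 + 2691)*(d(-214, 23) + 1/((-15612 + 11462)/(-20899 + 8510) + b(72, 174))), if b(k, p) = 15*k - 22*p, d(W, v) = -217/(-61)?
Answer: 179792510584590/1038245071 ≈ 1.7317e+5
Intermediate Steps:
d(W, v) = 217/61 (d(W, v) = -217*(-1/61) = 217/61)
b(k, p) = -22*p + 15*k
(45993 + 2691)*(d(-214, 23) + 1/((-15612 + 11462)/(-20899 + 8510) + b(72, 174))) = (45993 + 2691)*(217/61 + 1/((-15612 + 11462)/(-20899 + 8510) + (-22*174 + 15*72))) = 48684*(217/61 + 1/(-4150/(-12389) + (-3828 + 1080))) = 48684*(217/61 + 1/(-4150*(-1/12389) - 2748)) = 48684*(217/61 + 1/(4150/12389 - 2748)) = 48684*(217/61 + 1/(-34040822/12389)) = 48684*(217/61 - 12389/34040822) = 48684*(7386102645/2076490142) = 179792510584590/1038245071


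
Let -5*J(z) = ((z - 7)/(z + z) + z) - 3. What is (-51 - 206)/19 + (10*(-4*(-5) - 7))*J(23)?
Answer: -237103/437 ≈ -542.57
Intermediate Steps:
J(z) = ⅗ - z/5 - (-7 + z)/(10*z) (J(z) = -(((z - 7)/(z + z) + z) - 3)/5 = -(((-7 + z)/((2*z)) + z) - 3)/5 = -(((-7 + z)*(1/(2*z)) + z) - 3)/5 = -(((-7 + z)/(2*z) + z) - 3)/5 = -((z + (-7 + z)/(2*z)) - 3)/5 = -(-3 + z + (-7 + z)/(2*z))/5 = ⅗ - z/5 - (-7 + z)/(10*z))
(-51 - 206)/19 + (10*(-4*(-5) - 7))*J(23) = (-51 - 206)/19 + (10*(-4*(-5) - 7))*((⅒)*(7 - 1*23*(-5 + 2*23))/23) = -257*1/19 + (10*(20 - 7))*((⅒)*(1/23)*(7 - 1*23*(-5 + 46))) = -257/19 + (10*13)*((⅒)*(1/23)*(7 - 1*23*41)) = -257/19 + 130*((⅒)*(1/23)*(7 - 943)) = -257/19 + 130*((⅒)*(1/23)*(-936)) = -257/19 + 130*(-468/115) = -257/19 - 12168/23 = -237103/437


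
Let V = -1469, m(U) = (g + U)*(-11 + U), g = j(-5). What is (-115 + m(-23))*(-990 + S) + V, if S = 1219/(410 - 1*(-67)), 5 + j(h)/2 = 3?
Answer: -7149482/9 ≈ -7.9439e+5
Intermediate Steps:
j(h) = -4 (j(h) = -10 + 2*3 = -10 + 6 = -4)
g = -4
m(U) = (-11 + U)*(-4 + U) (m(U) = (-4 + U)*(-11 + U) = (-11 + U)*(-4 + U))
S = 23/9 (S = 1219/(410 + 67) = 1219/477 = 1219*(1/477) = 23/9 ≈ 2.5556)
(-115 + m(-23))*(-990 + S) + V = (-115 + (44 + (-23)² - 15*(-23)))*(-990 + 23/9) - 1469 = (-115 + (44 + 529 + 345))*(-8887/9) - 1469 = (-115 + 918)*(-8887/9) - 1469 = 803*(-8887/9) - 1469 = -7136261/9 - 1469 = -7149482/9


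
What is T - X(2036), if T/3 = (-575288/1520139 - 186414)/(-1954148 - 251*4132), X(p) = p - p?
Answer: 141687883417/757860231320 ≈ 0.18696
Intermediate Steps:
X(p) = 0
T = 141687883417/757860231320 (T = 3*((-575288/1520139 - 186414)/(-1954148 - 251*4132)) = 3*((-575288*1/1520139 - 186414)/(-1954148 - 1037132)) = 3*((-575288/1520139 - 186414)/(-2991280)) = 3*(-283375766834/1520139*(-1/2991280)) = 3*(141687883417/2273580693960) = 141687883417/757860231320 ≈ 0.18696)
T - X(2036) = 141687883417/757860231320 - 1*0 = 141687883417/757860231320 + 0 = 141687883417/757860231320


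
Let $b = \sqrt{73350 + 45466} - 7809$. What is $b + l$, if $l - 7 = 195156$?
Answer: $187354 + 4 \sqrt{7426} \approx 1.877 \cdot 10^{5}$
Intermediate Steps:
$l = 195163$ ($l = 7 + 195156 = 195163$)
$b = -7809 + 4 \sqrt{7426}$ ($b = \sqrt{118816} - 7809 = 4 \sqrt{7426} - 7809 = -7809 + 4 \sqrt{7426} \approx -7464.3$)
$b + l = \left(-7809 + 4 \sqrt{7426}\right) + 195163 = 187354 + 4 \sqrt{7426}$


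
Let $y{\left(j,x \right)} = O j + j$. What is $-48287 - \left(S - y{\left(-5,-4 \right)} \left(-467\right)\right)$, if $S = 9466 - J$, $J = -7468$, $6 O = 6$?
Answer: $-60551$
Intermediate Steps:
$O = 1$ ($O = \frac{1}{6} \cdot 6 = 1$)
$y{\left(j,x \right)} = 2 j$ ($y{\left(j,x \right)} = 1 j + j = j + j = 2 j$)
$S = 16934$ ($S = 9466 - -7468 = 9466 + 7468 = 16934$)
$-48287 - \left(S - y{\left(-5,-4 \right)} \left(-467\right)\right) = -48287 - \left(16934 - 2 \left(-5\right) \left(-467\right)\right) = -48287 - 12264 = -60551$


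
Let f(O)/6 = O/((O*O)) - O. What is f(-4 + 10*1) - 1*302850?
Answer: -302885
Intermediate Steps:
f(O) = -6*O + 6/O (f(O) = 6*(O/((O*O)) - O) = 6*(O/(O²) - O) = 6*(O/O² - O) = 6*(1/O - O) = -6*O + 6/O)
f(-4 + 10*1) - 1*302850 = (-6*(-4 + 10*1) + 6/(-4 + 10*1)) - 1*302850 = (-6*(-4 + 10) + 6/(-4 + 10)) - 302850 = (-6*6 + 6/6) - 302850 = (-36 + 6*(⅙)) - 302850 = (-36 + 1) - 302850 = -35 - 302850 = -302885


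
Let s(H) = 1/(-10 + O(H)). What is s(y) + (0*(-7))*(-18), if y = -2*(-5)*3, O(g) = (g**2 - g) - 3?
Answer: 1/857 ≈ 0.0011669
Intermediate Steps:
O(g) = -3 + g**2 - g
y = 30 (y = 10*3 = 30)
s(H) = 1/(-13 + H**2 - H) (s(H) = 1/(-10 + (-3 + H**2 - H)) = 1/(-13 + H**2 - H))
s(y) + (0*(-7))*(-18) = 1/(-13 + 30**2 - 1*30) + (0*(-7))*(-18) = 1/(-13 + 900 - 30) + 0*(-18) = 1/857 + 0 = 1/857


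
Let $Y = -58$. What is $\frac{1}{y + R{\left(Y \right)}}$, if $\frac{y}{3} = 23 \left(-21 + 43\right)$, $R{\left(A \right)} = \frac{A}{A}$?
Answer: $\frac{1}{1519} \approx 0.00065833$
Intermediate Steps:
$R{\left(A \right)} = 1$
$y = 1518$ ($y = 3 \cdot 23 \left(-21 + 43\right) = 3 \cdot 23 \cdot 22 = 3 \cdot 506 = 1518$)
$\frac{1}{y + R{\left(Y \right)}} = \frac{1}{1518 + 1} = \frac{1}{1519}$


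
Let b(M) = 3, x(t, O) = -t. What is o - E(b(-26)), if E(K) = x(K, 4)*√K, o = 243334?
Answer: 243334 + 3*√3 ≈ 2.4334e+5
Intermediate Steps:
E(K) = -K^(3/2) (E(K) = (-K)*√K = -K^(3/2))
o - E(b(-26)) = 243334 - (-1)*3^(3/2) = 243334 - (-1)*3*√3 = 243334 - (-3)*√3 = 243334 + 3*√3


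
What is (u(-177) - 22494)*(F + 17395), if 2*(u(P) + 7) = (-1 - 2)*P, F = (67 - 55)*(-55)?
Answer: -744222185/2 ≈ -3.7211e+8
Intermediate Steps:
F = -660 (F = 12*(-55) = -660)
u(P) = -7 - 3*P/2 (u(P) = -7 + ((-1 - 2)*P)/2 = -7 + (-3*P)/2 = -7 - 3*P/2)
(u(-177) - 22494)*(F + 17395) = ((-7 - 3/2*(-177)) - 22494)*(-660 + 17395) = ((-7 + 531/2) - 22494)*16735 = (517/2 - 22494)*16735 = -44471/2*16735 = -744222185/2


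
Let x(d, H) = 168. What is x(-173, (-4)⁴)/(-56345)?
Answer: -168/56345 ≈ -0.0029816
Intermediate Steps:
x(-173, (-4)⁴)/(-56345) = 168/(-56345) = 168*(-1/56345) = -168/56345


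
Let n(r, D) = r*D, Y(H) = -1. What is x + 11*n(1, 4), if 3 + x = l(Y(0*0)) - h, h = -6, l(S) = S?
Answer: 46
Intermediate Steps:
n(r, D) = D*r
x = 2 (x = -3 + (-1 - 1*(-6)) = -3 + (-1 + 6) = -3 + 5 = 2)
x + 11*n(1, 4) = 2 + 11*(4*1) = 2 + 11*4 = 2 + 44 = 46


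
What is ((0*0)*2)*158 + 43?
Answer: 43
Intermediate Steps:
((0*0)*2)*158 + 43 = (0*2)*158 + 43 = 0*158 + 43 = 0 + 43 = 43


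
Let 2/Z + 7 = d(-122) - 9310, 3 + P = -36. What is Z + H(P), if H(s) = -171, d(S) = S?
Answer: -1614071/9439 ≈ -171.00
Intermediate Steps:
P = -39 (P = -3 - 36 = -39)
Z = -2/9439 (Z = 2/(-7 + (-122 - 9310)) = 2/(-7 - 9432) = 2/(-9439) = 2*(-1/9439) = -2/9439 ≈ -0.00021189)
Z + H(P) = -2/9439 - 171 = -1614071/9439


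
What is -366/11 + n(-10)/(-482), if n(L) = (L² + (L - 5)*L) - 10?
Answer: -89526/2651 ≈ -33.771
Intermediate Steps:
n(L) = -10 + L² + L*(-5 + L) (n(L) = (L² + (-5 + L)*L) - 10 = (L² + L*(-5 + L)) - 10 = -10 + L² + L*(-5 + L))
-366/11 + n(-10)/(-482) = -366/11 + (-10 - 5*(-10) + 2*(-10)²)/(-482) = -366*1/11 + (-10 + 50 + 2*100)*(-1/482) = -366/11 + (-10 + 50 + 200)*(-1/482) = -366/11 + 240*(-1/482) = -366/11 - 120/241 = -89526/2651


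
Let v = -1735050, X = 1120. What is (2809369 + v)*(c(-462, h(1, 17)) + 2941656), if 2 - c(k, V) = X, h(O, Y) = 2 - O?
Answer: 3159075843622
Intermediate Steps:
c(k, V) = -1118 (c(k, V) = 2 - 1*1120 = 2 - 1120 = -1118)
(2809369 + v)*(c(-462, h(1, 17)) + 2941656) = (2809369 - 1735050)*(-1118 + 2941656) = 1074319*2940538 = 3159075843622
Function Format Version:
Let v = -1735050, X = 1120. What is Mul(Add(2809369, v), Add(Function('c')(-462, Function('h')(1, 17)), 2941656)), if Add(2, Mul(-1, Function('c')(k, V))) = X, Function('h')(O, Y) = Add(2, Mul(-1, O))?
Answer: 3159075843622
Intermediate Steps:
Function('c')(k, V) = -1118 (Function('c')(k, V) = Add(2, Mul(-1, 1120)) = Add(2, -1120) = -1118)
Mul(Add(2809369, v), Add(Function('c')(-462, Function('h')(1, 17)), 2941656)) = Mul(Add(2809369, -1735050), Add(-1118, 2941656)) = Mul(1074319, 2940538) = 3159075843622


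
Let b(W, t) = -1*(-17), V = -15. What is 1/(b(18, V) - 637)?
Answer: -1/620 ≈ -0.0016129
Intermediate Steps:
b(W, t) = 17
1/(b(18, V) - 637) = 1/(17 - 637) = 1/(-620) = -1/620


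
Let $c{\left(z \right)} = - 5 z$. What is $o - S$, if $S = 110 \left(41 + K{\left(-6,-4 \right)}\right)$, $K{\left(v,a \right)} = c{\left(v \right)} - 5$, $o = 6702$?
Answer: $-558$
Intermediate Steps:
$K{\left(v,a \right)} = -5 - 5 v$ ($K{\left(v,a \right)} = - 5 v - 5 = -5 - 5 v$)
$S = 7260$ ($S = 110 \left(41 - -25\right) = 110 \left(41 + \left(-5 + 30\right)\right) = 110 \left(41 + 25\right) = 110 \cdot 66 = 7260$)
$o - S = 6702 - 7260 = -558$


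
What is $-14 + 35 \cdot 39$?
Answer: $1351$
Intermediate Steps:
$-14 + 35 \cdot 39 = -14 + 1365 = 1351$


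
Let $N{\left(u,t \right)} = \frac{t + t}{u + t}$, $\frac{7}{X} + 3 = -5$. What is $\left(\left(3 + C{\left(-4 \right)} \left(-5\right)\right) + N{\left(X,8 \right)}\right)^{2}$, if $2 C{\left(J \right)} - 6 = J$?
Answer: $\frac{196}{3249} \approx 0.060326$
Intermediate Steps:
$X = - \frac{7}{8}$ ($X = \frac{7}{-3 - 5} = \frac{7}{-8} = 7 \left(- \frac{1}{8}\right) = - \frac{7}{8} \approx -0.875$)
$C{\left(J \right)} = 3 + \frac{J}{2}$
$N{\left(u,t \right)} = \frac{2 t}{t + u}$
$\left(\left(3 + C{\left(-4 \right)} \left(-5\right)\right) + N{\left(X,8 \right)}\right)^{2} = \left(\left(3 + \left(3 + \frac{1}{2} \left(-4\right)\right) \left(-5\right)\right) + 2 \cdot 8 \frac{1}{8 - \frac{7}{8}}\right)^{2} = \left(\left(3 + \left(3 - 2\right) \left(-5\right)\right) + 2 \cdot 8 \frac{1}{\frac{57}{8}}\right)^{2} = \left(\left(3 + 1 \left(-5\right)\right) + 2 \cdot 8 \cdot \frac{8}{57}\right)^{2} = \left(\left(3 - 5\right) + \frac{128}{57}\right)^{2} = \left(-2 + \frac{128}{57}\right)^{2} = \left(\frac{14}{57}\right)^{2} = \frac{196}{3249}$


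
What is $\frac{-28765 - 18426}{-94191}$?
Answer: $\frac{47191}{94191} \approx 0.50101$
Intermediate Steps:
$\frac{-28765 - 18426}{-94191} = \left(-47191\right) \left(- \frac{1}{94191}\right) = \frac{47191}{94191}$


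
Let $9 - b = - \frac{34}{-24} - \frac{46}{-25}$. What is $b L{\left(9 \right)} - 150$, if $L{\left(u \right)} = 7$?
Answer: $- \frac{32939}{300} \approx -109.8$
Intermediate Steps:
$b = \frac{1723}{300}$ ($b = 9 - \left(- \frac{34}{-24} - \frac{46}{-25}\right) = 9 - \left(\left(-34\right) \left(- \frac{1}{24}\right) - - \frac{46}{25}\right) = 9 - \left(\frac{17}{12} + \frac{46}{25}\right) = 9 - \frac{977}{300} = \frac{1723}{300} \approx 5.7433$)
$b L{\left(9 \right)} - 150 = \frac{1723}{300} \cdot 7 - 150 = \frac{12061}{300} - 150 = - \frac{32939}{300}$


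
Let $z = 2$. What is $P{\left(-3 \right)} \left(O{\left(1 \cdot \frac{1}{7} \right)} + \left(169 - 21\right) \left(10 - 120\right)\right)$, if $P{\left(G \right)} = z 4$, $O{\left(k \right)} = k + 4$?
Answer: $- \frac{911448}{7} \approx -1.3021 \cdot 10^{5}$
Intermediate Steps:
$O{\left(k \right)} = 4 + k$
$P{\left(G \right)} = 8$ ($P{\left(G \right)} = 2 \cdot 4 = 8$)
$P{\left(-3 \right)} \left(O{\left(1 \cdot \frac{1}{7} \right)} + \left(169 - 21\right) \left(10 - 120\right)\right) = 8 \left(\left(4 + 1 \cdot \frac{1}{7}\right) + \left(169 - 21\right) \left(10 - 120\right)\right) = 8 \left(\left(4 + 1 \cdot \frac{1}{7}\right) + 148 \left(-110\right)\right) = 8 \left(\left(4 + \frac{1}{7}\right) - 16280\right) = 8 \left(\frac{29}{7} - 16280\right) = 8 \left(- \frac{113931}{7}\right) = - \frac{911448}{7}$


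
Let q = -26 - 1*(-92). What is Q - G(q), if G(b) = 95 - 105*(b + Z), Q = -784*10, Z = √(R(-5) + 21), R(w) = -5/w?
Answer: -1005 + 105*√22 ≈ -512.51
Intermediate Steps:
q = 66 (q = -26 + 92 = 66)
Z = √22 (Z = √(-5/(-5) + 21) = √(-5*(-⅕) + 21) = √(1 + 21) = √22 ≈ 4.6904)
Q = -7840
G(b) = 95 - 105*b - 105*√22 (G(b) = 95 - 105*(b + √22) = 95 - (105*b + 105*√22) = 95 + (-105*b - 105*√22) = 95 - 105*b - 105*√22)
Q - G(q) = -7840 - (95 - 105*66 - 105*√22) = -7840 - (95 - 6930 - 105*√22) = -7840 - (-6835 - 105*√22) = -7840 + (6835 + 105*√22) = -1005 + 105*√22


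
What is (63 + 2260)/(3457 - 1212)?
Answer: 2323/2245 ≈ 1.0347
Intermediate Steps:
(63 + 2260)/(3457 - 1212) = 2323/2245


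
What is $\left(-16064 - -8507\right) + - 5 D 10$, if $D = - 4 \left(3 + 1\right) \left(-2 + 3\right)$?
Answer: $-6757$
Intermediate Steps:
$D = -16$ ($D = \left(-4\right) 4 \cdot 1 = \left(-16\right) 1 = -16$)
$\left(-16064 - -8507\right) + - 5 D 10 = \left(-16064 - -8507\right) + \left(-5\right) \left(-16\right) 10 = \left(-16064 + 8507\right) + 80 \cdot 10 = -7557 + 800 = -6757$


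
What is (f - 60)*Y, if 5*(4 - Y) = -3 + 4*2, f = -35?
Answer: -285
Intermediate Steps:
Y = 3 (Y = 4 - (-3 + 4*2)/5 = 4 - (-3 + 8)/5 = 4 - ⅕*5 = 4 - 1 = 3)
(f - 60)*Y = (-35 - 60)*3 = -95*3 = -285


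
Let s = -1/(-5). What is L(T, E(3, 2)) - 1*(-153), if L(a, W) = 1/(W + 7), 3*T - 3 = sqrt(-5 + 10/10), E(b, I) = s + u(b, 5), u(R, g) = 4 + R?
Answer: 10868/71 ≈ 153.07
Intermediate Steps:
s = 1/5 (s = -1*(-1/5) = 1/5 ≈ 0.20000)
E(b, I) = 21/5 + b (E(b, I) = 1/5 + (4 + b) = 21/5 + b)
T = 1 + 2*I/3 (T = 1 + sqrt(-5 + 10/10)/3 = 1 + sqrt(-5 + 10*(1/10))/3 = 1 + sqrt(-5 + 1)/3 = 1 + sqrt(-4)/3 = 1 + (2*I)/3 = 1 + 2*I/3 ≈ 1.0 + 0.66667*I)
L(a, W) = 1/(7 + W)
L(T, E(3, 2)) - 1*(-153) = 1/(7 + (21/5 + 3)) - 1*(-153) = 1/(7 + 36/5) + 153 = 1/(71/5) + 153 = 5/71 + 153 = 10868/71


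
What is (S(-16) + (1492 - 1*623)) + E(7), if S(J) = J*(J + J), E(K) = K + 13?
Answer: 1401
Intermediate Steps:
E(K) = 13 + K
S(J) = 2*J² (S(J) = J*(2*J) = 2*J²)
(S(-16) + (1492 - 1*623)) + E(7) = (2*(-16)² + (1492 - 1*623)) + (13 + 7) = (2*256 + (1492 - 623)) + 20 = (512 + 869) + 20 = 1381 + 20 = 1401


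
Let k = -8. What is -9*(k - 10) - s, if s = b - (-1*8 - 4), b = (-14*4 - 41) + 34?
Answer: 213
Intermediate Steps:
b = -63 (b = (-56 - 41) + 34 = -97 + 34 = -63)
s = -51 (s = -63 - (-1*8 - 4) = -63 - (-8 - 4) = -63 - 1*(-12) = -63 + 12 = -51)
-9*(k - 10) - s = -9*(-8 - 10) - 1*(-51) = -9*(-18) + 51 = 162 + 51 = 213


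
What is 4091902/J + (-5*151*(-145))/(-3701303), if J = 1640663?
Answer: 14965757566381/6072590883889 ≈ 2.4645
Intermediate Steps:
4091902/J + (-5*151*(-145))/(-3701303) = 4091902/1640663 + (-5*151*(-145))/(-3701303) = 4091902*(1/1640663) - 755*(-145)*(-1/3701303) = 4091902/1640663 + 109475*(-1/3701303) = 4091902/1640663 - 109475/3701303 = 14965757566381/6072590883889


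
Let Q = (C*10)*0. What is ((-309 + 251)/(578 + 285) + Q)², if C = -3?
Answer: 3364/744769 ≈ 0.0045168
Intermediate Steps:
Q = 0 (Q = -3*10*0 = -30*0 = 0)
((-309 + 251)/(578 + 285) + Q)² = ((-309 + 251)/(578 + 285) + 0)² = (-58/863 + 0)² = (-58/863)² = 3364/744769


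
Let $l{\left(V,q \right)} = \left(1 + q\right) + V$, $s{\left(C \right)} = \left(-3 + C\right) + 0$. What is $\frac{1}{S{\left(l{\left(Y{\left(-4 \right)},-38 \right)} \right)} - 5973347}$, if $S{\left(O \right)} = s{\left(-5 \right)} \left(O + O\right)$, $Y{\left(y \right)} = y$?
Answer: $- \frac{1}{5972691} \approx -1.6743 \cdot 10^{-7}$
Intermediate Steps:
$s{\left(C \right)} = -3 + C$
$l{\left(V,q \right)} = 1 + V + q$
$S{\left(O \right)} = - 16 O$ ($S{\left(O \right)} = \left(-3 - 5\right) \left(O + O\right) = - 8 \cdot 2 O = - 16 O$)
$\frac{1}{S{\left(l{\left(Y{\left(-4 \right)},-38 \right)} \right)} - 5973347} = \frac{1}{- 16 \left(1 - 4 - 38\right) - 5973347} = \frac{1}{\left(-16\right) \left(-41\right) - 5973347} = \frac{1}{656 - 5973347} = \frac{1}{-5972691} = - \frac{1}{5972691}$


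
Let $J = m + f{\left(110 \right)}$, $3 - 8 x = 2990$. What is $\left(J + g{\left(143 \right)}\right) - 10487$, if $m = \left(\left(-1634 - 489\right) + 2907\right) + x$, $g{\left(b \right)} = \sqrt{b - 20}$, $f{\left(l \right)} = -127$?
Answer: $- \frac{81627}{8} + \sqrt{123} \approx -10192.0$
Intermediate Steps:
$x = - \frac{2987}{8}$ ($x = \frac{3}{8} - \frac{1495}{4} = - \frac{2987}{8} \approx -373.38$)
$g{\left(b \right)} = \sqrt{-20 + b}$
$m = \frac{3285}{8}$ ($m = \left(\left(-1634 - 489\right) + 2907\right) - \frac{2987}{8} = \left(-2123 + 2907\right) - \frac{2987}{8} = 784 - \frac{2987}{8} = \frac{3285}{8} \approx 410.63$)
$J = \frac{2269}{8}$ ($J = \frac{3285}{8} - 127 = \frac{2269}{8} \approx 283.63$)
$\left(J + g{\left(143 \right)}\right) - 10487 = \left(\frac{2269}{8} + \sqrt{-20 + 143}\right) - 10487 = \left(\frac{2269}{8} + \sqrt{123}\right) - 10487 = - \frac{81627}{8} + \sqrt{123}$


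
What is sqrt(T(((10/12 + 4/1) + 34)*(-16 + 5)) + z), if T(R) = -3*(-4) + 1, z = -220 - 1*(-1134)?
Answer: 3*sqrt(103) ≈ 30.447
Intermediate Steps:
z = 914 (z = -220 + 1134 = 914)
T(R) = 13 (T(R) = 12 + 1 = 13)
sqrt(T(((10/12 + 4/1) + 34)*(-16 + 5)) + z) = sqrt(13 + 914) = sqrt(927) = 3*sqrt(103)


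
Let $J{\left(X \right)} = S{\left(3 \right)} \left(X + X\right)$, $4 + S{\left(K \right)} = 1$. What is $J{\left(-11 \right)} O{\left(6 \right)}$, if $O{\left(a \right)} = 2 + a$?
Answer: $528$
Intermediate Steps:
$S{\left(K \right)} = -3$ ($S{\left(K \right)} = -4 + 1 = -3$)
$J{\left(X \right)} = - 6 X$ ($J{\left(X \right)} = - 3 \left(X + X\right) = - 3 \cdot 2 X = - 6 X$)
$J{\left(-11 \right)} O{\left(6 \right)} = \left(-6\right) \left(-11\right) \left(2 + 6\right) = 66 \cdot 8 = 528$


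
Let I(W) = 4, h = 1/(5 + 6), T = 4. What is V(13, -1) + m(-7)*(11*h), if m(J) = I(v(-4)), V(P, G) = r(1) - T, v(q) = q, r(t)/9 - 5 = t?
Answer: 54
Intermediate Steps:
r(t) = 45 + 9*t
h = 1/11 ≈ 0.090909
V(P, G) = 50 (V(P, G) = (45 + 9*1) - 1*4 = (45 + 9) - 4 = 54 - 4 = 50)
m(J) = 4
V(13, -1) + m(-7)*(11*h) = 50 + 4*(11*(1/11)) = 50 + 4*1 = 50 + 4 = 54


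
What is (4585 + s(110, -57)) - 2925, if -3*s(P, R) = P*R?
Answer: 3750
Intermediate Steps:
s(P, R) = -P*R/3
(4585 + s(110, -57)) - 2925 = (4585 - 1/3*110*(-57)) - 2925 = (4585 + 2090) - 2925 = 6675 - 2925 = 3750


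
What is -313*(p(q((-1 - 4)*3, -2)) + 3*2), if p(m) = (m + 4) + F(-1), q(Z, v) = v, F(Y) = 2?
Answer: -3130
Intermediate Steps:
p(m) = 6 + m (p(m) = (m + 4) + 2 = (4 + m) + 2 = 6 + m)
-313*(p(q((-1 - 4)*3, -2)) + 3*2) = -313*((6 - 2) + 3*2) = -313*(4 + 6) = -313*10 = -3130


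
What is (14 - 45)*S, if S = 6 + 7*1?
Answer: -403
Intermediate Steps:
S = 13 (S = 6 + 7 = 13)
(14 - 45)*S = (14 - 45)*13 = -31*13 = -403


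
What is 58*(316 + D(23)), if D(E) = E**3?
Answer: 724014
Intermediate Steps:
58*(316 + D(23)) = 58*(316 + 23**3) = 58*(316 + 12167) = 58*12483 = 724014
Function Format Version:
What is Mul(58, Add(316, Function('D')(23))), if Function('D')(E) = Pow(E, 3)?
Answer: 724014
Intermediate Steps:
Mul(58, Add(316, Function('D')(23))) = Mul(58, Add(316, Pow(23, 3))) = Mul(58, Add(316, 12167)) = Mul(58, 12483) = 724014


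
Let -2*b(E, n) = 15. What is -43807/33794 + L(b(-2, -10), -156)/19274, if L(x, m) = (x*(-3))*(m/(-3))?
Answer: -402398569/325672778 ≈ -1.2356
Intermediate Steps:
b(E, n) = -15/2 (b(E, n) = -½*15 = -15/2)
L(x, m) = m*x (L(x, m) = (-3*x)*(m*(-⅓)) = (-3*x)*(-m/3) = m*x)
-43807/33794 + L(b(-2, -10), -156)/19274 = -43807/33794 - 156*(-15/2)/19274 = -43807*1/33794 + 1170*(1/19274) = -43807/33794 + 585/9637 = -402398569/325672778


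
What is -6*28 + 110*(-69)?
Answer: -7758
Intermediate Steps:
-6*28 + 110*(-69) = -168 - 7590 = -7758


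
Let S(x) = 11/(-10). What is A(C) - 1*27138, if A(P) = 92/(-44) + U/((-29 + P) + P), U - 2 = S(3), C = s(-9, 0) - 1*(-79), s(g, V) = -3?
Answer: -122401777/4510 ≈ -27140.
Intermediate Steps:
S(x) = -11/10 (S(x) = 11*(-1/10) = -11/10)
C = 76 (C = -3 - 1*(-79) = -3 + 79 = 76)
U = 9/10 (U = 2 - 11/10 = 9/10 ≈ 0.90000)
A(P) = -23/11 + 9/(10*(-29 + 2*P)) (A(P) = 92/(-44) + 9/(10*((-29 + P) + P)) = 92*(-1/44) + 9/(10*(-29 + 2*P)) = -23/11 + 9/(10*(-29 + 2*P)))
A(C) - 1*27138 = (6769 - 460*76)/(110*(-29 + 2*76)) - 1*27138 = (6769 - 34960)/(110*(-29 + 152)) - 27138 = (1/110)*(-28191)/123 - 27138 = (1/110)*(1/123)*(-28191) - 27138 = -9397/4510 - 27138 = -122401777/4510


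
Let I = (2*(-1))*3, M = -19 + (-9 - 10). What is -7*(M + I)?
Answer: 308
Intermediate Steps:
M = -38 (M = -19 - 19 = -38)
I = -6 (I = -2*3 = -6)
-7*(M + I) = -7*(-38 - 6) = -7*(-44) = 308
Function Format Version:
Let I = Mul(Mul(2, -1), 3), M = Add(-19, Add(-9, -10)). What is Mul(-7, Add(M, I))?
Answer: 308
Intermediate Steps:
M = -38 (M = Add(-19, -19) = -38)
I = -6 (I = Mul(-2, 3) = -6)
Mul(-7, Add(M, I)) = Mul(-7, Add(-38, -6)) = Mul(-7, -44) = 308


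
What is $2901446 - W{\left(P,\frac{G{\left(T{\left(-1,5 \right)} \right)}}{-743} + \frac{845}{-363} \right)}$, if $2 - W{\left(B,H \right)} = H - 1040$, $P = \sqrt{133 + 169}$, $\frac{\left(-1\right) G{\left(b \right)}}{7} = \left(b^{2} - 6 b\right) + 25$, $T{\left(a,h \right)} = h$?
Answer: $\frac{782264485421}{269709} \approx 2.9004 \cdot 10^{6}$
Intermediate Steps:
$G{\left(b \right)} = -175 - 7 b^{2} + 42 b$ ($G{\left(b \right)} = - 7 \left(\left(b^{2} - 6 b\right) + 25\right) = - 7 \left(25 + b^{2} - 6 b\right) = -175 - 7 b^{2} + 42 b$)
$P = \sqrt{302} \approx 17.378$
$W{\left(B,H \right)} = 1042 - H$ ($W{\left(B,H \right)} = 2 - \left(H - 1040\right) = 2 - \left(-1040 + H\right) = 1042 - H$)
$2901446 - W{\left(P,\frac{G{\left(T{\left(-1,5 \right)} \right)}}{-743} + \frac{845}{-363} \right)} = 2901446 - \left(1042 - \left(\frac{-175 - 7 \cdot 5^{2} + 42 \cdot 5}{-743} + \frac{845}{-363}\right)\right) = 2901446 - \left(1042 - \left(\left(-175 - 175 + 210\right) \left(- \frac{1}{743}\right) + 845 \left(- \frac{1}{363}\right)\right)\right) = 2901446 - \left(1042 - \left(\left(-175 - 175 + 210\right) \left(- \frac{1}{743}\right) - \frac{845}{363}\right)\right) = 2901446 - \left(1042 - \left(\left(-140\right) \left(- \frac{1}{743}\right) - \frac{845}{363}\right)\right) = 2901446 - \left(1042 - \left(\frac{140}{743} - \frac{845}{363}\right)\right) = 2901446 - \left(1042 - - \frac{577015}{269709}\right) = 2901446 - \left(1042 + \frac{577015}{269709}\right) = 2901446 - \frac{281613793}{269709} = \frac{782264485421}{269709}$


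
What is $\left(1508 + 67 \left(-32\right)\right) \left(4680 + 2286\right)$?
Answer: $-4430376$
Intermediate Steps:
$\left(1508 + 67 \left(-32\right)\right) \left(4680 + 2286\right) = \left(1508 - 2144\right) 6966 = \left(-636\right) 6966 = -4430376$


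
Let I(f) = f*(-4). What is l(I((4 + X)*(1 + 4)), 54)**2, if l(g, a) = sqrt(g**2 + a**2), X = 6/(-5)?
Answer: 6052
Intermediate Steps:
X = -6/5 (X = 6*(-1/5) = -6/5 ≈ -1.2000)
I(f) = -4*f
l(g, a) = sqrt(a**2 + g**2)
l(I((4 + X)*(1 + 4)), 54)**2 = (sqrt(54**2 + (-4*(4 - 6/5)*(1 + 4))**2))**2 = (sqrt(2916 + (-56*5/5)**2))**2 = (sqrt(2916 + (-4*14)**2))**2 = (sqrt(2916 + (-56)**2))**2 = (sqrt(2916 + 3136))**2 = (sqrt(6052))**2 = (2*sqrt(1513))**2 = 6052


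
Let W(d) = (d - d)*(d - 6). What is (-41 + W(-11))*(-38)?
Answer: 1558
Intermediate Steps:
W(d) = 0 (W(d) = 0*(-6 + d) = 0)
(-41 + W(-11))*(-38) = (-41 + 0)*(-38) = -41*(-38) = 1558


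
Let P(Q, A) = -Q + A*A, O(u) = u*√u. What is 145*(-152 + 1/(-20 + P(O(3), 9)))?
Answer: -81406915/3694 + 435*√3/3694 ≈ -22037.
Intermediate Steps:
O(u) = u^(3/2)
P(Q, A) = A² - Q (P(Q, A) = -Q + A² = A² - Q)
145*(-152 + 1/(-20 + P(O(3), 9))) = 145*(-152 + 1/(-20 + (9² - 3^(3/2)))) = 145*(-152 + 1/(-20 + (81 - 3*√3))) = 145*(-152 + 1/(61 - 3*√3)) = -22040 + 145/(61 - 3*√3)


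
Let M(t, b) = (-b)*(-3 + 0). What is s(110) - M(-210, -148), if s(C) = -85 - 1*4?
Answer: 355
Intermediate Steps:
M(t, b) = 3*b (M(t, b) = -b*(-3) = 3*b)
s(C) = -89 (s(C) = -85 - 4 = -89)
s(110) - M(-210, -148) = -89 - 3*(-148) = -89 - 1*(-444) = -89 + 444 = 355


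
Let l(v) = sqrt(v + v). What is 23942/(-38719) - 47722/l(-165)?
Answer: -23942/38719 + 23861*I*sqrt(330)/165 ≈ -0.61835 + 2627.0*I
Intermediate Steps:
l(v) = sqrt(2)*sqrt(v) (l(v) = sqrt(2*v) = sqrt(2)*sqrt(v))
23942/(-38719) - 47722/l(-165) = 23942/(-38719) - 47722*(-I*sqrt(330)/330) = 23942*(-1/38719) - 47722*(-I*sqrt(330)/330) = -23942/38719 - 47722*(-I*sqrt(330)/330) = -23942/38719 - (-23861)*I*sqrt(330)/165 = -23942/38719 + 23861*I*sqrt(330)/165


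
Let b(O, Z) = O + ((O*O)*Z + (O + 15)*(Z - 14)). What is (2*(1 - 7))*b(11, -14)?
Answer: 28932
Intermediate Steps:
b(O, Z) = O + Z*O**2 + (-14 + Z)*(15 + O) (b(O, Z) = O + (O**2*Z + (15 + O)*(-14 + Z)) = O + (Z*O**2 + (-14 + Z)*(15 + O)) = O + Z*O**2 + (-14 + Z)*(15 + O))
(2*(1 - 7))*b(11, -14) = (2*(1 - 7))*(-210 - 13*11 + 15*(-14) + 11*(-14) - 14*11**2) = (2*(-6))*(-210 - 143 - 210 - 154 - 14*121) = -12*(-210 - 143 - 210 - 154 - 1694) = -12*(-2411) = 28932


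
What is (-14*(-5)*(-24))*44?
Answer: -73920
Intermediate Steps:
(-14*(-5)*(-24))*44 = (70*(-24))*44 = -1680*44 = -73920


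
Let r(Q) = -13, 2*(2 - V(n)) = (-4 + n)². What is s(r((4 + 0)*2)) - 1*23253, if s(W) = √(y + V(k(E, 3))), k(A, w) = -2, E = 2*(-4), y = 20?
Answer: -23251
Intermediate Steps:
E = -8
V(n) = 2 - (-4 + n)²/2
s(W) = 2 (s(W) = √(20 + (2 - (-4 - 2)²/2)) = √(20 + (2 - ½*(-6)²)) = √(20 + (2 - ½*36)) = √(20 + (2 - 18)) = √(20 - 16) = √4 = 2)
s(r((4 + 0)*2)) - 1*23253 = 2 - 1*23253 = 2 - 23253 = -23251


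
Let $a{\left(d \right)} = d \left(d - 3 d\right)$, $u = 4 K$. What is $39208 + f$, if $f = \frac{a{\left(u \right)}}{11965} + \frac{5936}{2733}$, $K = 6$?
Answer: $\frac{1282183002584}{32700345} \approx 39210.0$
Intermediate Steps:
$u = 24$ ($u = 4 \cdot 6 = 24$)
$a{\left(d \right)} = - 2 d^{2}$ ($a{\left(d \right)} = d \left(- 2 d\right) = - 2 d^{2}$)
$f = \frac{67875824}{32700345}$ ($f = \frac{\left(-2\right) 24^{2}}{11965} + \frac{5936}{2733} = \left(-2\right) 576 \cdot \frac{1}{11965} + 5936 \cdot \frac{1}{2733} = \left(-1152\right) \frac{1}{11965} + \frac{5936}{2733} = - \frac{1152}{11965} + \frac{5936}{2733} = \frac{67875824}{32700345} \approx 2.0757$)
$39208 + f = 39208 + \frac{67875824}{32700345} = \frac{1282183002584}{32700345}$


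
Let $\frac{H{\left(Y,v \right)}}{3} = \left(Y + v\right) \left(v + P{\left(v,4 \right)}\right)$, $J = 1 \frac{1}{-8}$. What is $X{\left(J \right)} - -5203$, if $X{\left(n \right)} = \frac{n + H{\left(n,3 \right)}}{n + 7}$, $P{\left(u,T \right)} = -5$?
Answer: $\frac{286026}{55} \approx 5200.5$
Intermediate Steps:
$J = - \frac{1}{8}$ ($J = 1 \left(- \frac{1}{8}\right) = - \frac{1}{8} \approx -0.125$)
$H{\left(Y,v \right)} = 3 \left(-5 + v\right) \left(Y + v\right)$ ($H{\left(Y,v \right)} = 3 \left(Y + v\right) \left(v - 5\right) = 3 \left(Y + v\right) \left(-5 + v\right) = 3 \left(-5 + v\right) \left(Y + v\right)$)
$X{\left(n \right)} = \frac{-18 - 5 n}{7 + n}$ ($X{\left(n \right)} = \frac{n - \left(45 - 27 + 15 n - 3 n 3\right)}{n + 7} = \frac{n + \left(- 15 n - 45 + 3 \cdot 9 + 9 n\right)}{7 + n} = \frac{n + \left(- 15 n - 45 + 27 + 9 n\right)}{7 + n} = \frac{n - \left(18 + 6 n\right)}{7 + n} = \frac{-18 - 5 n}{7 + n}$)
$X{\left(J \right)} - -5203 = \frac{-18 - - \frac{5}{8}}{7 - \frac{1}{8}} - -5203 = \frac{-18 + \frac{5}{8}}{\frac{55}{8}} + 5203 = \frac{8}{55} \left(- \frac{139}{8}\right) + 5203 = - \frac{139}{55} + 5203 = \frac{286026}{55}$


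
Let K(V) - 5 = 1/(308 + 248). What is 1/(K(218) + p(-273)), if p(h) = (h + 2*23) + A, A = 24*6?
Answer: -556/43367 ≈ -0.012821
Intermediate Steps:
A = 144
p(h) = 190 + h (p(h) = (h + 2*23) + 144 = (h + 46) + 144 = (46 + h) + 144 = 190 + h)
K(V) = 2781/556 (K(V) = 5 + 1/(308 + 248) = 5 + 1/556 = 2781/556)
1/(K(218) + p(-273)) = 1/(2781/556 + (190 - 273)) = 1/(2781/556 - 83) = 1/(-43367/556) = -556/43367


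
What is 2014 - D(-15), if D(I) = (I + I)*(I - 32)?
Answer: 604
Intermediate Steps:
D(I) = 2*I*(-32 + I) (D(I) = (2*I)*(-32 + I) = 2*I*(-32 + I))
2014 - D(-15) = 2014 - 2*(-15)*(-32 - 15) = 2014 - 2*(-15)*(-47) = 2014 - 1*1410 = 2014 - 1410 = 604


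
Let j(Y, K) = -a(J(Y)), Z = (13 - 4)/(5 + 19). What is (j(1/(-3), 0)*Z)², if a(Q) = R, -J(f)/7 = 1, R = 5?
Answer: 225/64 ≈ 3.5156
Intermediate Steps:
J(f) = -7 (J(f) = -7*1 = -7)
a(Q) = 5
Z = 3/8 (Z = 9/24 = 9*(1/24) = 3/8 ≈ 0.37500)
j(Y, K) = -5 (j(Y, K) = -1*5 = -5)
(j(1/(-3), 0)*Z)² = (-5*3/8)² = (-15/8)² = 225/64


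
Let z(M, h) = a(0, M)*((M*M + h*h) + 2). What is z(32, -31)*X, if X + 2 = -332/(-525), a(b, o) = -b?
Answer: 0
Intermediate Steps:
X = -718/525 (X = -2 - 332/(-525) = -2 - 332*(-1/525) = -2 + 332/525 = -718/525 ≈ -1.3676)
z(M, h) = 0 (z(M, h) = (-1*0)*((M*M + h*h) + 2) = 0*((M² + h²) + 2) = 0*(2 + M² + h²) = 0)
z(32, -31)*X = 0*(-718/525) = 0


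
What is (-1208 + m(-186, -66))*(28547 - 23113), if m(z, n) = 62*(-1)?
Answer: -6901180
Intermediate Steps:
m(z, n) = -62
(-1208 + m(-186, -66))*(28547 - 23113) = (-1208 - 62)*(28547 - 23113) = -1270*5434 = -6901180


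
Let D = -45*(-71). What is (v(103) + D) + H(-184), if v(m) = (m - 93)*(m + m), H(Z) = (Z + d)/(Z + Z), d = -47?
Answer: 1934071/368 ≈ 5255.6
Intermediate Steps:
H(Z) = (-47 + Z)/(2*Z) (H(Z) = (Z - 47)/(Z + Z) = (-47 + Z)/((2*Z)) = (-47 + Z)*(1/(2*Z)) = (-47 + Z)/(2*Z))
v(m) = 2*m*(-93 + m) (v(m) = (-93 + m)*(2*m) = 2*m*(-93 + m))
D = 3195
(v(103) + D) + H(-184) = (2*103*(-93 + 103) + 3195) + (½)*(-47 - 184)/(-184) = (2*103*10 + 3195) + (½)*(-1/184)*(-231) = (2060 + 3195) + 231/368 = 5255 + 231/368 = 1934071/368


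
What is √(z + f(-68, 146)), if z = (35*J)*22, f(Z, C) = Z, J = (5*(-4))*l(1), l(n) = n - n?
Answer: 2*I*√17 ≈ 8.2462*I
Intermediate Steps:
l(n) = 0
J = 0 (J = (5*(-4))*0 = -20*0 = 0)
z = 0 (z = (35*0)*22 = 0*22 = 0)
√(z + f(-68, 146)) = √(0 - 68) = √(-68) = 2*I*√17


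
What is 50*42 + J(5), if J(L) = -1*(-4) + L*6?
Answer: 2134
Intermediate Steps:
J(L) = 4 + 6*L
50*42 + J(5) = 50*42 + (4 + 6*5) = 2100 + (4 + 30) = 2100 + 34 = 2134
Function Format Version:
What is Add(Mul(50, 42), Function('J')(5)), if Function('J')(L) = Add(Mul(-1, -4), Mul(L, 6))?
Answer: 2134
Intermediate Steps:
Function('J')(L) = Add(4, Mul(6, L))
Add(Mul(50, 42), Function('J')(5)) = Add(Mul(50, 42), Add(4, Mul(6, 5))) = Add(2100, Add(4, 30)) = Add(2100, 34) = 2134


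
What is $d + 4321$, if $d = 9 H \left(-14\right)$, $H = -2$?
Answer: $4573$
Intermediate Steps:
$d = 252$ ($d = 9 \left(-2\right) \left(-14\right) = \left(-18\right) \left(-14\right) = 252$)
$d + 4321 = 252 + 4321 = 4573$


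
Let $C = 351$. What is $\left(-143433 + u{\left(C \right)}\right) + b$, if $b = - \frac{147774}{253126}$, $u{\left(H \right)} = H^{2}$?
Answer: $- \frac{2560696503}{126563} \approx -20233.0$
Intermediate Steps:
$b = - \frac{73887}{126563}$ ($b = \left(-147774\right) \frac{1}{253126} = - \frac{73887}{126563} \approx -0.5838$)
$\left(-143433 + u{\left(C \right)}\right) + b = \left(-143433 + 351^{2}\right) - \frac{73887}{126563} = \left(-143433 + 123201\right) - \frac{73887}{126563} = -20232 - \frac{73887}{126563} = - \frac{2560696503}{126563}$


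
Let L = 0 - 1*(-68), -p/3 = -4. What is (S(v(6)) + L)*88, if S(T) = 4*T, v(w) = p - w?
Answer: 8096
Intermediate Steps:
p = 12 (p = -3*(-4) = 12)
v(w) = 12 - w
L = 68 (L = 0 + 68 = 68)
(S(v(6)) + L)*88 = (4*(12 - 1*6) + 68)*88 = (4*(12 - 6) + 68)*88 = (4*6 + 68)*88 = (24 + 68)*88 = 92*88 = 8096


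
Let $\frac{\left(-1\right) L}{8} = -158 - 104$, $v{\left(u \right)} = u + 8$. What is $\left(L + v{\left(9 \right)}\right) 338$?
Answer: $714194$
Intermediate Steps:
$v{\left(u \right)} = 8 + u$
$L = 2096$ ($L = - 8 \left(-158 - 104\right) = \left(-8\right) \left(-262\right) = 2096$)
$\left(L + v{\left(9 \right)}\right) 338 = \left(2096 + \left(8 + 9\right)\right) 338 = \left(2096 + 17\right) 338 = 2113 \cdot 338 = 714194$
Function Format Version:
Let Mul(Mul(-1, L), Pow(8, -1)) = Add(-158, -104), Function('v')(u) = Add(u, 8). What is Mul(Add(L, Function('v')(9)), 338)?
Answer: 714194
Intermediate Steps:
Function('v')(u) = Add(8, u)
L = 2096 (L = Mul(-8, Add(-158, -104)) = Mul(-8, -262) = 2096)
Mul(Add(L, Function('v')(9)), 338) = Mul(Add(2096, Add(8, 9)), 338) = Mul(Add(2096, 17), 338) = Mul(2113, 338) = 714194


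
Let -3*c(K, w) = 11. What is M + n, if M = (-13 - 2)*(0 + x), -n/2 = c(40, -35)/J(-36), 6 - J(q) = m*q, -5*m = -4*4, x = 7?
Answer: -95390/909 ≈ -104.94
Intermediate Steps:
c(K, w) = -11/3 (c(K, w) = -⅓*11 = -11/3)
m = 16/5 (m = -(-4)*4/5 = -⅕*(-16) = 16/5 ≈ 3.2000)
J(q) = 6 - 16*q/5
n = 55/909 (n = -(-22)/(3*(6 - 16/5*(-36))) = -(-22)/(3*(6 + 576/5)) = -(-22)/(3*606/5) = -(-22)*5/(3*606) = -2*(-55/1818) = 55/909 ≈ 0.060506)
M = -105 (M = (-13 - 2)*(0 + 7) = -15*7 = -105)
M + n = -105 + 55/909 = -95390/909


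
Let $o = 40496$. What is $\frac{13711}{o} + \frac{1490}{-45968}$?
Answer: $\frac{35620513}{116345008} \approx 0.30616$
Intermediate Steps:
$\frac{13711}{o} + \frac{1490}{-45968} = \frac{13711}{40496} + \frac{1490}{-45968} = 13711 \cdot \frac{1}{40496} + 1490 \left(- \frac{1}{45968}\right) = \frac{13711}{40496} - \frac{745}{22984} = \frac{35620513}{116345008}$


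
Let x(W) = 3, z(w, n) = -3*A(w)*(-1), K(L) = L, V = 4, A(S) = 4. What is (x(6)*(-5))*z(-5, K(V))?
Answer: -180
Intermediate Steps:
z(w, n) = 12 (z(w, n) = -3*4*(-1) = -12*(-1) = 12)
(x(6)*(-5))*z(-5, K(V)) = (3*(-5))*12 = -15*12 = -180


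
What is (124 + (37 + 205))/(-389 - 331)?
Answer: -61/120 ≈ -0.50833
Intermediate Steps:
(124 + (37 + 205))/(-389 - 331) = (124 + 242)/(-720) = 366*(-1/720) = -61/120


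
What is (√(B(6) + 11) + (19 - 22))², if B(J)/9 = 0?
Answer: (-3 + √11)² ≈ 0.10025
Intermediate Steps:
B(J) = 0 (B(J) = 9*0 = 0)
(√(B(6) + 11) + (19 - 22))² = (√(0 + 11) + (19 - 22))² = (√11 - 3)² = (-3 + √11)²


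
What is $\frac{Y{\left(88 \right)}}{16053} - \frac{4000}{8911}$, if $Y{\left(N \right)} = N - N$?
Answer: $- \frac{4000}{8911} \approx -0.44888$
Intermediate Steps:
$Y{\left(N \right)} = 0$
$\frac{Y{\left(88 \right)}}{16053} - \frac{4000}{8911} = \frac{0}{16053} - \frac{4000}{8911} = 0 \cdot \frac{1}{16053} - \frac{4000}{8911} = 0 - \frac{4000}{8911} = - \frac{4000}{8911}$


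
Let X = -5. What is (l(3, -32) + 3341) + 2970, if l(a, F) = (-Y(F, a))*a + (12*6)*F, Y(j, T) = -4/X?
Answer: 20023/5 ≈ 4004.6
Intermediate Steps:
Y(j, T) = ⅘ (Y(j, T) = -4/(-5) = -4*(-⅕) = ⅘)
l(a, F) = 72*F - 4*a/5 (l(a, F) = (-1*⅘)*a + (12*6)*F = -4*a/5 + 72*F = 72*F - 4*a/5)
(l(3, -32) + 3341) + 2970 = ((72*(-32) - ⅘*3) + 3341) + 2970 = ((-2304 - 12/5) + 3341) + 2970 = (-11532/5 + 3341) + 2970 = 5173/5 + 2970 = 20023/5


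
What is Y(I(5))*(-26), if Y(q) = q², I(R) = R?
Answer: -650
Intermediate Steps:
Y(I(5))*(-26) = 5²*(-26) = 25*(-26) = -650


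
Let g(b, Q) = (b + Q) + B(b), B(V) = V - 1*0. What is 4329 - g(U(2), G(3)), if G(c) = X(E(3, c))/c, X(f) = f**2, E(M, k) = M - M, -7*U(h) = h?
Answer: 30307/7 ≈ 4329.6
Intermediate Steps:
U(h) = -h/7
E(M, k) = 0
B(V) = V (B(V) = V + 0 = V)
G(c) = 0 (G(c) = 0**2/c = 0/c = 0)
g(b, Q) = Q + 2*b (g(b, Q) = (b + Q) + b = (Q + b) + b = Q + 2*b)
4329 - g(U(2), G(3)) = 4329 - (0 + 2*(-1/7*2)) = 4329 - (0 + 2*(-2/7)) = 4329 - (0 - 4/7) = 4329 - 1*(-4/7) = 4329 + 4/7 = 30307/7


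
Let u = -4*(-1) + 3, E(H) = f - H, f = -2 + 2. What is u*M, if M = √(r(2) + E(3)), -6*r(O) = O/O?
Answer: 7*I*√114/6 ≈ 12.457*I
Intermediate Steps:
f = 0
r(O) = -⅙ (r(O) = -O/(6*O) = -⅙*1 = -⅙)
E(H) = -H (E(H) = 0 - H = -H)
u = 7 (u = 4 + 3 = 7)
M = I*√114/6 (M = √(-⅙ - 1*3) = √(-⅙ - 3) = √(-19/6) = I*√114/6 ≈ 1.7795*I)
u*M = 7*(I*√114/6) = 7*I*√114/6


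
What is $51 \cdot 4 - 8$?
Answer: $196$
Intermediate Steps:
$51 \cdot 4 - 8 = 204 - 8 = 196$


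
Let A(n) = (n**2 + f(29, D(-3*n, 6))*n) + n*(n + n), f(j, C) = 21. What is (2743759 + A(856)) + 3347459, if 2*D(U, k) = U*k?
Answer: 8307402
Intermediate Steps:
D(U, k) = U*k/2 (D(U, k) = (U*k)/2 = U*k/2)
A(n) = 3*n**2 + 21*n (A(n) = (n**2 + 21*n) + n*(n + n) = (n**2 + 21*n) + n*(2*n) = (n**2 + 21*n) + 2*n**2 = 3*n**2 + 21*n)
(2743759 + A(856)) + 3347459 = (2743759 + 3*856*(7 + 856)) + 3347459 = (2743759 + 3*856*863) + 3347459 = (2743759 + 2216184) + 3347459 = 4959943 + 3347459 = 8307402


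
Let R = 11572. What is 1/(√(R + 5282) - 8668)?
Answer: -4334/37558685 - 53*√6/75117370 ≈ -0.00011712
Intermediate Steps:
1/(√(R + 5282) - 8668) = 1/(√(11572 + 5282) - 8668) = 1/(√16854 - 8668) = 1/(53*√6 - 8668) = 1/(-8668 + 53*√6)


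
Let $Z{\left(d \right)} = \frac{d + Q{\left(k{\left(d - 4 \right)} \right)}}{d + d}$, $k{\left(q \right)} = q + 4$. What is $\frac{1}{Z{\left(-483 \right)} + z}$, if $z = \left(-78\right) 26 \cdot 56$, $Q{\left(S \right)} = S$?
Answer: $- \frac{1}{113567} \approx -8.8054 \cdot 10^{-6}$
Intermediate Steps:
$k{\left(q \right)} = 4 + q$
$Z{\left(d \right)} = 1$ ($Z{\left(d \right)} = \frac{d + \left(4 + \left(d - 4\right)\right)}{d + d} = \frac{d + \left(4 + \left(d - 4\right)\right)}{2 d} = \left(d + \left(4 + \left(-4 + d\right)\right)\right) \frac{1}{2 d} = \left(d + d\right) \frac{1}{2 d} = 2 d \frac{1}{2 d} = 1$)
$z = -113568$ ($z = \left(-2028\right) 56 = -113568$)
$\frac{1}{Z{\left(-483 \right)} + z} = \frac{1}{1 - 113568} = \frac{1}{-113567} = - \frac{1}{113567}$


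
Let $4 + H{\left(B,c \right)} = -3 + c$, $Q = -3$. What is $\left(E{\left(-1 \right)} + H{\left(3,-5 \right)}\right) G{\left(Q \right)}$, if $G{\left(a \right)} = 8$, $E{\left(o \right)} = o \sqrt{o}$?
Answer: $-96 - 8 i \approx -96.0 - 8.0 i$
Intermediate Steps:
$H{\left(B,c \right)} = -7 + c$ ($H{\left(B,c \right)} = -4 + \left(-3 + c\right) = -7 + c$)
$E{\left(o \right)} = o^{\frac{3}{2}}$
$\left(E{\left(-1 \right)} + H{\left(3,-5 \right)}\right) G{\left(Q \right)} = \left(\left(-1\right)^{\frac{3}{2}} - 12\right) 8 = \left(- i - 12\right) 8 = \left(-12 - i\right) 8 = -96 - 8 i$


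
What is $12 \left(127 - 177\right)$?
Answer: $-600$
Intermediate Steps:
$12 \left(127 - 177\right) = 12 \left(-50\right) = -600$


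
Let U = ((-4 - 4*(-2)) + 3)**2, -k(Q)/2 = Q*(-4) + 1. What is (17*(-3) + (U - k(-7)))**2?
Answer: 3136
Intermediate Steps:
k(Q) = -2 + 8*Q (k(Q) = -2*(Q*(-4) + 1) = -2*(-4*Q + 1) = -2*(1 - 4*Q) = -2 + 8*Q)
U = 49 (U = ((-4 + 8) + 3)**2 = (4 + 3)**2 = 7**2 = 49)
(17*(-3) + (U - k(-7)))**2 = (17*(-3) + (49 - (-2 + 8*(-7))))**2 = (-51 + (49 - (-2 - 56)))**2 = (-51 + (49 - 1*(-58)))**2 = (-51 + (49 + 58))**2 = (-51 + 107)**2 = 56**2 = 3136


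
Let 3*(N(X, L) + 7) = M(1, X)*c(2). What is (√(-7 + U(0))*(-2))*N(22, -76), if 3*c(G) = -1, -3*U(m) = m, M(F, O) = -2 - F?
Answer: 40*I*√7/3 ≈ 35.277*I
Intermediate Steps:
U(m) = -m/3
c(G) = -⅓ (c(G) = (⅓)*(-1) = -⅓)
N(X, L) = -20/3 (N(X, L) = -7 + ((-2 - 1*1)*(-⅓))/3 = -7 + ((-2 - 1)*(-⅓))/3 = -7 + (-3*(-⅓))/3 = -7 + (⅓)*1 = -7 + ⅓ = -20/3)
(√(-7 + U(0))*(-2))*N(22, -76) = (√(-7 - ⅓*0)*(-2))*(-20/3) = (√(-7 + 0)*(-2))*(-20/3) = (√(-7)*(-2))*(-20/3) = ((I*√7)*(-2))*(-20/3) = -2*I*√7*(-20/3) = 40*I*√7/3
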